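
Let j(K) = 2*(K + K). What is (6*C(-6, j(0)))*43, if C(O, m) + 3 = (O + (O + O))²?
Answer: 82818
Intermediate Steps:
j(K) = 4*K (j(K) = 2*(2*K) = 4*K)
C(O, m) = -3 + 9*O² (C(O, m) = -3 + (O + (O + O))² = -3 + (O + 2*O)² = -3 + (3*O)² = -3 + 9*O²)
(6*C(-6, j(0)))*43 = (6*(-3 + 9*(-6)²))*43 = (6*(-3 + 9*36))*43 = (6*(-3 + 324))*43 = (6*321)*43 = 1926*43 = 82818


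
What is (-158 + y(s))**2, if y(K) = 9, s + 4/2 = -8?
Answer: 22201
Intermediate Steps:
s = -10 (s = -2 - 8 = -10)
(-158 + y(s))**2 = (-158 + 9)**2 = (-149)**2 = 22201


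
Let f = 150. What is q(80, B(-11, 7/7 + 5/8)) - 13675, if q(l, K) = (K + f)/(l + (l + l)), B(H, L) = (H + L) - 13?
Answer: -26254979/1920 ≈ -13674.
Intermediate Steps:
B(H, L) = -13 + H + L
q(l, K) = (150 + K)/(3*l) (q(l, K) = (K + 150)/(l + (l + l)) = (150 + K)/(l + 2*l) = (150 + K)/((3*l)) = (150 + K)*(1/(3*l)) = (150 + K)/(3*l))
q(80, B(-11, 7/7 + 5/8)) - 13675 = (⅓)*(150 + (-13 - 11 + (7/7 + 5/8)))/80 - 13675 = (⅓)*(1/80)*(150 + (-13 - 11 + (7*(⅐) + 5*(⅛)))) - 13675 = (⅓)*(1/80)*(150 + (-13 - 11 + (1 + 5/8))) - 13675 = (⅓)*(1/80)*(150 + (-13 - 11 + 13/8)) - 13675 = (⅓)*(1/80)*(150 - 179/8) - 13675 = (⅓)*(1/80)*(1021/8) - 13675 = 1021/1920 - 13675 = -26254979/1920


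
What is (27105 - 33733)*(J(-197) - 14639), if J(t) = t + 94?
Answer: 97709976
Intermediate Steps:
J(t) = 94 + t
(27105 - 33733)*(J(-197) - 14639) = (27105 - 33733)*((94 - 197) - 14639) = -6628*(-103 - 14639) = -6628*(-14742) = 97709976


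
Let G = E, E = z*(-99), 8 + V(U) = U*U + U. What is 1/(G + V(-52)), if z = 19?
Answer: 1/763 ≈ 0.0013106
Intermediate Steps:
V(U) = -8 + U + U² (V(U) = -8 + (U*U + U) = -8 + (U² + U) = -8 + (U + U²) = -8 + U + U²)
E = -1881 (E = 19*(-99) = -1881)
G = -1881
1/(G + V(-52)) = 1/(-1881 + (-8 - 52 + (-52)²)) = 1/(-1881 + (-8 - 52 + 2704)) = 1/(-1881 + 2644) = 1/763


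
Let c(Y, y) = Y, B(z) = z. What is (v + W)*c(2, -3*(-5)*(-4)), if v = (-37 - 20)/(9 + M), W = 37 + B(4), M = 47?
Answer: 2239/28 ≈ 79.964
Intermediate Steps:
W = 41 (W = 37 + 4 = 41)
v = -57/56 (v = (-37 - 20)/(9 + 47) = -57/56 ≈ -1.0179)
(v + W)*c(2, -3*(-5)*(-4)) = (-57/56 + 41)*2 = (2239/56)*2 = 2239/28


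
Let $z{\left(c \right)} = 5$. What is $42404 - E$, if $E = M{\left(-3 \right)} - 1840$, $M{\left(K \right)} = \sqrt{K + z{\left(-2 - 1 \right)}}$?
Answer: $44244 - \sqrt{2} \approx 44243.0$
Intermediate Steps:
$M{\left(K \right)} = \sqrt{5 + K}$ ($M{\left(K \right)} = \sqrt{K + 5} = \sqrt{5 + K}$)
$E = -1840 + \sqrt{2}$ ($E = \sqrt{5 - 3} - 1840 = \sqrt{2} - 1840 = -1840 + \sqrt{2} \approx -1838.6$)
$42404 - E = 42404 - \left(-1840 + \sqrt{2}\right) = 42404 + \left(1840 - \sqrt{2}\right) = 44244 - \sqrt{2}$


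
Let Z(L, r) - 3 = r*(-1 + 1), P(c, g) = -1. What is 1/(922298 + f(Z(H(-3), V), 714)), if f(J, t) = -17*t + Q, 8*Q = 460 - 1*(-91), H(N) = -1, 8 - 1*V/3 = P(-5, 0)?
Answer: 8/7281831 ≈ 1.0986e-6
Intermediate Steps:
V = 27 (V = 24 - 3*(-1) = 24 + 3 = 27)
Q = 551/8 (Q = (460 - 1*(-91))/8 = (460 + 91)/8 = (⅛)*551 = 551/8 ≈ 68.875)
Z(L, r) = 3 (Z(L, r) = 3 + r*(-1 + 1) = 3 + r*0 = 3 + 0 = 3)
f(J, t) = 551/8 - 17*t (f(J, t) = -17*t + 551/8 = 551/8 - 17*t)
1/(922298 + f(Z(H(-3), V), 714)) = 1/(922298 + (551/8 - 17*714)) = 1/(922298 + (551/8 - 12138)) = 1/(922298 - 96553/8) = 1/(7281831/8) = 8/7281831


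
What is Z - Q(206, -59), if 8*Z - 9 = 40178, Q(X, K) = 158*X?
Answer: -220197/8 ≈ -27525.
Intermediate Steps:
Z = 40187/8 (Z = 9/8 + (⅛)*40178 = 9/8 + 20089/4 = 40187/8 ≈ 5023.4)
Z - Q(206, -59) = 40187/8 - 158*206 = 40187/8 - 1*32548 = 40187/8 - 32548 = -220197/8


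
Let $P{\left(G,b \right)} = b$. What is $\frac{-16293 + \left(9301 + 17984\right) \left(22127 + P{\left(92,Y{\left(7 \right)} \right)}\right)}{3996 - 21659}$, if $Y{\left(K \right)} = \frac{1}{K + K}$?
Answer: $- \frac{8452091913}{247282} \approx -34180.0$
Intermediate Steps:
$Y{\left(K \right)} = \frac{1}{2 K}$
$\frac{-16293 + \left(9301 + 17984\right) \left(22127 + P{\left(92,Y{\left(7 \right)} \right)}\right)}{3996 - 21659} = \frac{-16293 + \left(9301 + 17984\right) \left(22127 + \frac{1}{2 \cdot 7}\right)}{3996 - 21659} = \frac{-16293 + 27285 \left(22127 + \frac{1}{2} \cdot \frac{1}{7}\right)}{-17663} = \left(-16293 + 27285 \left(22127 + \frac{1}{14}\right)\right) \left(- \frac{1}{17663}\right) = \left(-16293 + 27285 \cdot \frac{309779}{14}\right) \left(- \frac{1}{17663}\right) = \left(-16293 + \frac{8452320015}{14}\right) \left(- \frac{1}{17663}\right) = \frac{8452091913}{14} \left(- \frac{1}{17663}\right) = - \frac{8452091913}{247282}$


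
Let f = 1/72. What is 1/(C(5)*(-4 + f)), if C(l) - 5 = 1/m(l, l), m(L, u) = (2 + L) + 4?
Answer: -99/2009 ≈ -0.049278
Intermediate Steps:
m(L, u) = 6 + L
C(l) = 5 + 1/(6 + l)
f = 1/72 ≈ 0.013889
1/(C(5)*(-4 + f)) = 1/(((31 + 5*5)/(6 + 5))*(-4 + 1/72)) = 1/(((31 + 25)/11)*(-287/72)) = 1/(((1/11)*56)*(-287/72)) = 1/((56/11)*(-287/72)) = 1/(-2009/99) = -99/2009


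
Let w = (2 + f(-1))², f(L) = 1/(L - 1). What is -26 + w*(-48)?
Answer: -134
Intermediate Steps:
f(L) = 1/(-1 + L)
w = 9/4 (w = (2 + 1/(-1 - 1))² = (2 + 1/(-2))² = (2 - ½)² = (3/2)² = 9/4 ≈ 2.2500)
-26 + w*(-48) = -26 + (9/4)*(-48) = -26 - 108 = -134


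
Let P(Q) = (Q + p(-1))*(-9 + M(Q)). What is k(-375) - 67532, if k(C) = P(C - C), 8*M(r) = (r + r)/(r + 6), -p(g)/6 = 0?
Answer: -67532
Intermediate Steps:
p(g) = 0 (p(g) = -6*0 = 0)
M(r) = r/(4*(6 + r)) (M(r) = ((r + r)/(r + 6))/8 = ((2*r)/(6 + r))/8 = (2*r/(6 + r))/8 = r/(4*(6 + r)))
P(Q) = Q*(-9 + Q/(4*(6 + Q))) (P(Q) = (Q + 0)*(-9 + Q/(4*(6 + Q))) = Q*(-9 + Q/(4*(6 + Q))))
k(C) = 0 (k(C) = (C - C)*(-216 - 35*(C - C))/(4*(6 + (C - C))) = (¼)*0*(-216 - 35*0)/(6 + 0) = (¼)*0*(-216 + 0)/6 = (¼)*0*(⅙)*(-216) = 0)
k(-375) - 67532 = 0 - 67532 = -67532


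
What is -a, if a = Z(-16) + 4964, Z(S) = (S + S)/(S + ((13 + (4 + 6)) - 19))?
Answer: -14900/3 ≈ -4966.7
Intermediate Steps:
Z(S) = 2*S/(4 + S) (Z(S) = (2*S)/(S + ((13 + 10) - 19)) = (2*S)/(S + (23 - 19)) = (2*S)/(S + 4) = (2*S)/(4 + S) = 2*S/(4 + S))
a = 14900/3 (a = 2*(-16)/(4 - 16) + 4964 = 2*(-16)/(-12) + 4964 = 2*(-16)*(-1/12) + 4964 = 8/3 + 4964 = 14900/3 ≈ 4966.7)
-a = -1*14900/3 = -14900/3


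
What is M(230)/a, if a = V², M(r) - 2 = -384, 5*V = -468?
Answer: -4775/109512 ≈ -0.043603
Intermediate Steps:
V = -468/5 (V = (⅕)*(-468) = -468/5 ≈ -93.600)
M(r) = -382 (M(r) = 2 - 384 = -382)
a = 219024/25 (a = (-468/5)² = 219024/25 ≈ 8761.0)
M(230)/a = -382/219024/25 = -382*25/219024 = -4775/109512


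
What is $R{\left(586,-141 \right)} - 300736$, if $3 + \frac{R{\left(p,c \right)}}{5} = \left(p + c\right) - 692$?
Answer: $-301986$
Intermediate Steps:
$R{\left(p,c \right)} = -3475 + 5 c + 5 p$ ($R{\left(p,c \right)} = -15 + 5 \left(\left(p + c\right) - 692\right) = -15 + 5 \left(\left(c + p\right) - 692\right) = -15 + 5 \left(-692 + c + p\right) = -15 + \left(-3460 + 5 c + 5 p\right) = -3475 + 5 c + 5 p$)
$R{\left(586,-141 \right)} - 300736 = \left(-3475 + 5 \left(-141\right) + 5 \cdot 586\right) - 300736 = \left(-3475 - 705 + 2930\right) - 300736 = -1250 - 300736 = -301986$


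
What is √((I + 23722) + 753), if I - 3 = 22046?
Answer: 2*√11631 ≈ 215.69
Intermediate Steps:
I = 22049 (I = 3 + 22046 = 22049)
√((I + 23722) + 753) = √((22049 + 23722) + 753) = √(45771 + 753) = √46524 = 2*√11631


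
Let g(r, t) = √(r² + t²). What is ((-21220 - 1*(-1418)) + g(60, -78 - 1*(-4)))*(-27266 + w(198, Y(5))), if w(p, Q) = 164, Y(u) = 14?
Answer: 536673804 - 54204*√2269 ≈ 5.3409e+8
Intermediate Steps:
((-21220 - 1*(-1418)) + g(60, -78 - 1*(-4)))*(-27266 + w(198, Y(5))) = ((-21220 - 1*(-1418)) + √(60² + (-78 - 1*(-4))²))*(-27266 + 164) = ((-21220 + 1418) + √(3600 + (-78 + 4)²))*(-27102) = (-19802 + √(3600 + (-74)²))*(-27102) = (-19802 + √(3600 + 5476))*(-27102) = (-19802 + √9076)*(-27102) = (-19802 + 2*√2269)*(-27102) = 536673804 - 54204*√2269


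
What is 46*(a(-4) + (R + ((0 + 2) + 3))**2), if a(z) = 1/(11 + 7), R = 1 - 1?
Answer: 10373/9 ≈ 1152.6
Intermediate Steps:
R = 0
a(z) = 1/18
46*(a(-4) + (R + ((0 + 2) + 3))**2) = 46*(1/18 + (0 + ((0 + 2) + 3))**2) = 46*(1/18 + (0 + (2 + 3))**2) = 46*(1/18 + (0 + 5)**2) = 46*(1/18 + 5**2) = 46*(1/18 + 25) = 46*(451/18) = 10373/9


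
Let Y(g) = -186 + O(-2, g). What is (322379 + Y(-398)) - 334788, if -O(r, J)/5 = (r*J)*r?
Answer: -4635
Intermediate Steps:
O(r, J) = -5*J*r**2 (O(r, J) = -5*r*J*r = -5*J*r*r = -5*J*r**2)
Y(g) = -186 - 20*g (Y(g) = -186 - 5*g*(-2)**2 = -186 - 5*g*4 = -186 - 20*g)
(322379 + Y(-398)) - 334788 = (322379 + (-186 - 20*(-398))) - 334788 = (322379 + (-186 + 7960)) - 334788 = (322379 + 7774) - 334788 = 330153 - 334788 = -4635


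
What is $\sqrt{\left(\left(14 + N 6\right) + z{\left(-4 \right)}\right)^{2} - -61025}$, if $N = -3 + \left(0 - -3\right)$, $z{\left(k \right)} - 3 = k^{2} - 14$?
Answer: $\sqrt{61386} \approx 247.76$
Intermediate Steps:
$z{\left(k \right)} = -11 + k^{2}$ ($z{\left(k \right)} = 3 + \left(k^{2} - 14\right) = 3 + \left(-14 + k^{2}\right) = -11 + k^{2}$)
$N = 0$ ($N = -3 + \left(0 + 3\right) = -3 + 3 = 0$)
$\sqrt{\left(\left(14 + N 6\right) + z{\left(-4 \right)}\right)^{2} - -61025} = \sqrt{\left(\left(14 + 0 \cdot 6\right) - \left(11 - \left(-4\right)^{2}\right)\right)^{2} - -61025} = \sqrt{\left(\left(14 + 0\right) + \left(-11 + 16\right)\right)^{2} + \left(61191 - 166\right)} = \sqrt{\left(14 + 5\right)^{2} + 61025} = \sqrt{19^{2} + 61025} = \sqrt{361 + 61025} = \sqrt{61386}$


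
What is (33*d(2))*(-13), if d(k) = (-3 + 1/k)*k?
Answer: 2145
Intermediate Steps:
d(k) = k*(-3 + 1/k)
(33*d(2))*(-13) = (33*(1 - 3*2))*(-13) = (33*(1 - 6))*(-13) = (33*(-5))*(-13) = -165*(-13) = 2145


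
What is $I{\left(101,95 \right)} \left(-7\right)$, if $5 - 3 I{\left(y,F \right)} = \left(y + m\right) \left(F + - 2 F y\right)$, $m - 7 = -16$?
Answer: $- \frac{12297215}{3} \approx -4.0991 \cdot 10^{6}$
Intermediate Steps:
$m = -9$ ($m = 7 - 16 = -9$)
$I{\left(y,F \right)} = \frac{5}{3} - \frac{\left(-9 + y\right) \left(F - 2 F y\right)}{3}$ ($I{\left(y,F \right)} = \frac{5}{3} - \frac{\left(y - 9\right) \left(F + - 2 F y\right)}{3} = \frac{5}{3} - \frac{\left(-9 + y\right) \left(F - 2 F y\right)}{3}$)
$I{\left(101,95 \right)} \left(-7\right) = \left(\frac{5}{3} + 3 \cdot 95 - \frac{1805}{3} \cdot 101 + \frac{2}{3} \cdot 95 \cdot 101^{2}\right) \left(-7\right) = \left(\frac{5}{3} + 285 - \frac{182305}{3} + \frac{2}{3} \cdot 95 \cdot 10201\right) \left(-7\right) = \left(\frac{5}{3} + 285 - \frac{182305}{3} + \frac{1938190}{3}\right) \left(-7\right) = \frac{1756745}{3} \left(-7\right) = - \frac{12297215}{3}$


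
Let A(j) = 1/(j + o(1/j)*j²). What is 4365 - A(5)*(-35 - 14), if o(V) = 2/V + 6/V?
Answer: 4386874/1005 ≈ 4365.0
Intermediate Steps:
o(V) = 8/V
A(j) = 1/(j + 8*j³) (A(j) = 1/(j + (8/(1/j))*j²) = 1/(j + (8*j)*j²) = 1/(j + 8*j³))
4365 - A(5)*(-35 - 14) = 4365 - (-35 - 14)/(5 + 8*5³) = 4365 - (-49)/(5 + 8*125) = 4365 - (-49)/(5 + 1000) = 4365 - (-49)/1005 = 4365 - 1*(-49/1005) = 4365 + 49/1005 = 4386874/1005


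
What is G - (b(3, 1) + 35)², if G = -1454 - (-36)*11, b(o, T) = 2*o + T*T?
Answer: -2822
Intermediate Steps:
b(o, T) = T² + 2*o (b(o, T) = 2*o + T² = T² + 2*o)
G = -1058 (G = -1454 - 1*(-396) = -1454 + 396 = -1058)
G - (b(3, 1) + 35)² = -1058 - ((1² + 2*3) + 35)² = -1058 - ((1 + 6) + 35)² = -1058 - (7 + 35)² = -1058 - 1*42² = -1058 - 1*1764 = -1058 - 1764 = -2822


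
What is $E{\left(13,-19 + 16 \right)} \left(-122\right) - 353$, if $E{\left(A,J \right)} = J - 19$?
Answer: $2331$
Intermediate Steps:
$E{\left(A,J \right)} = -19 + J$ ($E{\left(A,J \right)} = J - 19 = -19 + J$)
$E{\left(13,-19 + 16 \right)} \left(-122\right) - 353 = \left(-19 + \left(-19 + 16\right)\right) \left(-122\right) - 353 = \left(-19 - 3\right) \left(-122\right) - 353 = \left(-22\right) \left(-122\right) - 353 = 2684 - 353 = 2331$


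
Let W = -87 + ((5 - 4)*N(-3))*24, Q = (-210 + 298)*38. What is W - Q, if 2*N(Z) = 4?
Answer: -3383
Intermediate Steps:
N(Z) = 2 (N(Z) = (1/2)*4 = 2)
Q = 3344 (Q = 88*38 = 3344)
W = -39 (W = -87 + ((5 - 4)*2)*24 = -87 + (1*2)*24 = -87 + 2*24 = -87 + 48 = -39)
W - Q = -39 - 1*3344 = -39 - 3344 = -3383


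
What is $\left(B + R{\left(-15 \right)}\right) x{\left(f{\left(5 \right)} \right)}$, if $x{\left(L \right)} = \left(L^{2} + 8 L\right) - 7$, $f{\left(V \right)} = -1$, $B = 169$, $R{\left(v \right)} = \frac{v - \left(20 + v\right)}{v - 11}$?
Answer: $- \frac{30898}{13} \approx -2376.8$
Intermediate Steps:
$R{\left(v \right)} = - \frac{20}{-11 + v}$
$x{\left(L \right)} = -7 + L^{2} + 8 L$
$\left(B + R{\left(-15 \right)}\right) x{\left(f{\left(5 \right)} \right)} = \left(169 - \frac{20}{-11 - 15}\right) \left(-7 + \left(-1\right)^{2} + 8 \left(-1\right)\right) = \left(169 - \frac{20}{-26}\right) \left(-7 + 1 - 8\right) = \left(169 - - \frac{10}{13}\right) \left(-14\right) = \left(169 + \frac{10}{13}\right) \left(-14\right) = \frac{2207}{13} \left(-14\right) = - \frac{30898}{13}$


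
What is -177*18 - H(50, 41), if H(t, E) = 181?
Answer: -3367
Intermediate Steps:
-177*18 - H(50, 41) = -177*18 - 1*181 = -3186 - 181 = -3367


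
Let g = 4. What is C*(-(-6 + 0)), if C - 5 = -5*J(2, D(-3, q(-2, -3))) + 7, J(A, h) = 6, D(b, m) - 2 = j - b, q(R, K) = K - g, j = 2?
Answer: -108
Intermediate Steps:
q(R, K) = -4 + K (q(R, K) = K - 1*4 = K - 4 = -4 + K)
D(b, m) = 4 - b (D(b, m) = 2 + (2 - b) = 4 - b)
C = -18 (C = 5 + (-5*6 + 7) = 5 + (-30 + 7) = 5 - 23 = -18)
C*(-(-6 + 0)) = -(-18)*(-6 + 0) = -(-18)*(-6) = -18*6 = -108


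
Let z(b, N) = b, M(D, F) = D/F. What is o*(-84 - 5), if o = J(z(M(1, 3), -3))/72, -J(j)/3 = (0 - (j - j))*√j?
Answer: 0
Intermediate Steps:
J(j) = 0 (J(j) = -3*(0 - (j - j))*√j = -3*(0 - 1*0)*√j = -3*(0 + 0)*√j = -0*√j = -3*0 = 0)
o = 0 (o = 0/72 = 0*(1/72) = 0)
o*(-84 - 5) = 0*(-84 - 5) = 0*(-89) = 0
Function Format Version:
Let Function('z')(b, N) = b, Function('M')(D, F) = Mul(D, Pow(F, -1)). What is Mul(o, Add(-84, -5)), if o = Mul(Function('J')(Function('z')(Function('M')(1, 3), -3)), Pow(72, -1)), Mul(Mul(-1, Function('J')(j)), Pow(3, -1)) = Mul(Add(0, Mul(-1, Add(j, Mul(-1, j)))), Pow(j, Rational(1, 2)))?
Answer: 0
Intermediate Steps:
Function('J')(j) = 0 (Function('J')(j) = Mul(-3, Mul(Add(0, Mul(-1, Add(j, Mul(-1, j)))), Pow(j, Rational(1, 2)))) = Mul(-3, Mul(Add(0, Mul(-1, 0)), Pow(j, Rational(1, 2)))) = Mul(-3, Mul(Add(0, 0), Pow(j, Rational(1, 2)))) = Mul(-3, Mul(0, Pow(j, Rational(1, 2)))) = Mul(-3, 0) = 0)
o = 0 (o = Mul(0, Pow(72, -1)) = Mul(0, Rational(1, 72)) = 0)
Mul(o, Add(-84, -5)) = Mul(0, Add(-84, -5)) = Mul(0, -89) = 0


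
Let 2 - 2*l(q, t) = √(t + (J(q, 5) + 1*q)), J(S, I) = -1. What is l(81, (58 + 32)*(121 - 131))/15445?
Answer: 1/15445 - I*√205/15445 ≈ 6.4746e-5 - 0.00092702*I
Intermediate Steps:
l(q, t) = 1 - √(-1 + q + t)/2 (l(q, t) = 1 - √(t + (-1 + 1*q))/2 = 1 - √(t + (-1 + q))/2 = 1 - √(-1 + q + t)/2)
l(81, (58 + 32)*(121 - 131))/15445 = (1 - √(-1 + 81 + (58 + 32)*(121 - 131))/2)/15445 = (1 - √(-1 + 81 + 90*(-10))/2)*(1/15445) = (1 - √(-1 + 81 - 900)/2)*(1/15445) = (1 - I*√205)*(1/15445) = 1/15445 - I*√205/15445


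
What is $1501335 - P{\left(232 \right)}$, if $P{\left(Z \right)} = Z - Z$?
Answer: $1501335$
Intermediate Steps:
$P{\left(Z \right)} = 0$
$1501335 - P{\left(232 \right)} = 1501335 - 0 = 1501335 + 0 = 1501335$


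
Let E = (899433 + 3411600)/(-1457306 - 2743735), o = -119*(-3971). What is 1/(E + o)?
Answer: 1400347/661731137492 ≈ 2.1162e-6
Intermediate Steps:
o = 472549
E = -1437011/1400347 (E = 4311033/(-4201041) = 4311033*(-1/4201041) = -1437011/1400347 ≈ -1.0262)
1/(E + o) = 1/(-1437011/1400347 + 472549) = 1/(661731137492/1400347) = 1400347/661731137492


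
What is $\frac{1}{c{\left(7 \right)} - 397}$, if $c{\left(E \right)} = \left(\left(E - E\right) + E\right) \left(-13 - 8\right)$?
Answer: $- \frac{1}{544} \approx -0.0018382$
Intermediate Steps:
$c{\left(E \right)} = - 21 E$ ($c{\left(E \right)} = \left(0 + E\right) \left(-21\right) = E \left(-21\right) = - 21 E$)
$\frac{1}{c{\left(7 \right)} - 397} = \frac{1}{\left(-21\right) 7 - 397} = \frac{1}{-147 - 397} = \frac{1}{-544} = - \frac{1}{544}$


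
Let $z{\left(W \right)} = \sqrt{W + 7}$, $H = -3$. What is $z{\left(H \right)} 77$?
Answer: $154$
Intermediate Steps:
$z{\left(W \right)} = \sqrt{7 + W}$
$z{\left(H \right)} 77 = \sqrt{7 - 3} \cdot 77 = \sqrt{4} \cdot 77 = 2 \cdot 77 = 154$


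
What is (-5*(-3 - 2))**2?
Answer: 625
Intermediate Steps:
(-5*(-3 - 2))**2 = (-5*(-5))**2 = 25**2 = 625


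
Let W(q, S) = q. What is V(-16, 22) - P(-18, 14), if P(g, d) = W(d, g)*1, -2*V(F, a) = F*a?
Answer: 162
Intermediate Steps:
V(F, a) = -F*a/2
P(g, d) = d (P(g, d) = d*1 = d)
V(-16, 22) - P(-18, 14) = -1/2*(-16)*22 - 1*14 = 176 - 14 = 162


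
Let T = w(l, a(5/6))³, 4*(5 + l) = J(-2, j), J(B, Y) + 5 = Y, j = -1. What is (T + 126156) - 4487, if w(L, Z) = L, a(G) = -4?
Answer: 971155/8 ≈ 1.2139e+5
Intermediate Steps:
J(B, Y) = -5 + Y
l = -13/2 (l = -5 + (-5 - 1)/4 = -5 + (¼)*(-6) = -5 - 3/2 = -13/2 ≈ -6.5000)
T = -2197/8 (T = (-13/2)³ = -2197/8 ≈ -274.63)
(T + 126156) - 4487 = (-2197/8 + 126156) - 4487 = 1007051/8 - 4487 = 971155/8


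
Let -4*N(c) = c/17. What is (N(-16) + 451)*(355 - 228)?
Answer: 974217/17 ≈ 57307.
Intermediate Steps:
N(c) = -c/68 (N(c) = -c/(4*17) = -c/68)
(N(-16) + 451)*(355 - 228) = (-1/68*(-16) + 451)*(355 - 228) = (4/17 + 451)*127 = (7671/17)*127 = 974217/17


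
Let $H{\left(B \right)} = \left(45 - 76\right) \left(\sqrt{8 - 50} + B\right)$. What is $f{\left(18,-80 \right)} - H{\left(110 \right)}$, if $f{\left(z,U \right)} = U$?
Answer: $3330 + 31 i \sqrt{42} \approx 3330.0 + 200.9 i$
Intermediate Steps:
$H{\left(B \right)} = - 31 B - 31 i \sqrt{42}$ ($H{\left(B \right)} = - 31 \left(\sqrt{-42} + B\right) = - 31 \left(i \sqrt{42} + B\right) = - 31 \left(B + i \sqrt{42}\right) = - 31 B - 31 i \sqrt{42}$)
$f{\left(18,-80 \right)} - H{\left(110 \right)} = -80 - \left(\left(-31\right) 110 - 31 i \sqrt{42}\right) = -80 - \left(-3410 - 31 i \sqrt{42}\right) = -80 + \left(3410 + 31 i \sqrt{42}\right) = 3330 + 31 i \sqrt{42}$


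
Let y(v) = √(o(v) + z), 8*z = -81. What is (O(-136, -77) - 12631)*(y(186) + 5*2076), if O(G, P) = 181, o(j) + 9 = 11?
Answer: -129231000 - 6225*I*√130/2 ≈ -1.2923e+8 - 35488.0*I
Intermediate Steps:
z = -81/8 (z = (⅛)*(-81) = -81/8 ≈ -10.125)
o(j) = 2 (o(j) = -9 + 11 = 2)
y(v) = I*√130/4 (y(v) = √(2 - 81/8) = √(-65/8) = I*√130/4)
(O(-136, -77) - 12631)*(y(186) + 5*2076) = (181 - 12631)*(I*√130/4 + 5*2076) = -12450*(I*√130/4 + 10380) = -12450*(10380 + I*√130/4) = -129231000 - 6225*I*√130/2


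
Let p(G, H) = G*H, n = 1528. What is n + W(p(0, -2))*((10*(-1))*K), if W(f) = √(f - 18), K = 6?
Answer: 1528 - 180*I*√2 ≈ 1528.0 - 254.56*I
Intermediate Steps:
W(f) = √(-18 + f)
n + W(p(0, -2))*((10*(-1))*K) = 1528 + √(-18 + 0*(-2))*((10*(-1))*6) = 1528 + √(-18 + 0)*(-10*6) = 1528 + √(-18)*(-60) = 1528 + (3*I*√2)*(-60) = 1528 - 180*I*√2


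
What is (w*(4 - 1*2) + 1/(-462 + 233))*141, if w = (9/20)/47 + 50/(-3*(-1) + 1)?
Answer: 8077023/2290 ≈ 3527.1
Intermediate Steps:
w = 11759/940 (w = (9*(1/20))*(1/47) + 50/(3 + 1) = (9/20)*(1/47) + 50/4 = 9/940 + 50*(¼) = 9/940 + 25/2 = 11759/940 ≈ 12.510)
(w*(4 - 1*2) + 1/(-462 + 233))*141 = (11759*(4 - 1*2)/940 + 1/(-462 + 233))*141 = (11759*(4 - 2)/940 + 1/(-229))*141 = ((11759/940)*2 - 1/229)*141 = (11759/470 - 1/229)*141 = (2692341/107630)*141 = 8077023/2290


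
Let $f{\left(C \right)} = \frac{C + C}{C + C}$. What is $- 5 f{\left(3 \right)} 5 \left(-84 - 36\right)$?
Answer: $3000$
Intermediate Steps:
$f{\left(C \right)} = 1$ ($f{\left(C \right)} = \frac{2 C}{2 C} = 2 C \frac{1}{2 C} = 1$)
$- 5 f{\left(3 \right)} 5 \left(-84 - 36\right) = \left(-5\right) 1 \cdot 5 \left(-84 - 36\right) = \left(-5\right) 5 \left(-120\right) = \left(-25\right) \left(-120\right) = 3000$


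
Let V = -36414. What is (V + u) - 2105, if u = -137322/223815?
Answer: -2873755769/74605 ≈ -38520.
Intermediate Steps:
u = -45774/74605 (u = -137322*1/223815 = -45774/74605 ≈ -0.61355)
(V + u) - 2105 = (-36414 - 45774/74605) - 2105 = -2716712244/74605 - 2105 = -2873755769/74605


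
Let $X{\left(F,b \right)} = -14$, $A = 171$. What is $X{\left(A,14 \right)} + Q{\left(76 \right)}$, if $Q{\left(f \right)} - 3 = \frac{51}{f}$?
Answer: $- \frac{785}{76} \approx -10.329$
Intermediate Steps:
$Q{\left(f \right)} = 3 + \frac{51}{f}$
$X{\left(A,14 \right)} + Q{\left(76 \right)} = -14 + \left(3 + \frac{51}{76}\right) = -14 + \frac{279}{76} = - \frac{785}{76}$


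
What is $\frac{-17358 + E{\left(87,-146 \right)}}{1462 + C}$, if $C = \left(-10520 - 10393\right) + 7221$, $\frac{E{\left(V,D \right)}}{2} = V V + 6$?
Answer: $\frac{1104}{6115} \approx 0.18054$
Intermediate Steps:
$E{\left(V,D \right)} = 12 + 2 V^{2}$ ($E{\left(V,D \right)} = 2 \left(V V + 6\right) = 2 \left(V^{2} + 6\right) = 2 \left(6 + V^{2}\right) = 12 + 2 V^{2}$)
$C = -13692$ ($C = -20913 + 7221 = -13692$)
$\frac{-17358 + E{\left(87,-146 \right)}}{1462 + C} = \frac{-17358 + \left(12 + 2 \cdot 87^{2}\right)}{1462 - 13692} = \frac{-17358 + \left(12 + 2 \cdot 7569\right)}{-12230} = \left(-17358 + \left(12 + 15138\right)\right) \left(- \frac{1}{12230}\right) = \left(-17358 + 15150\right) \left(- \frac{1}{12230}\right) = \left(-2208\right) \left(- \frac{1}{12230}\right) = \frac{1104}{6115}$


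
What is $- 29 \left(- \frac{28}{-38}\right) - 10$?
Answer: $- \frac{596}{19} \approx -31.368$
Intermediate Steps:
$- 29 \left(- \frac{28}{-38}\right) - 10 = - 29 \left(\left(-28\right) \left(- \frac{1}{38}\right)\right) - 10 = \left(-29\right) \frac{14}{19} - 10 = - \frac{406}{19} - 10 = - \frac{596}{19}$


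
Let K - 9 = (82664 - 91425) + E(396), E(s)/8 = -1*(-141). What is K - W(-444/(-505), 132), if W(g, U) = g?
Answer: -3850564/505 ≈ -7624.9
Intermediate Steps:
E(s) = 1128 (E(s) = 8*(-1*(-141)) = 8*141 = 1128)
K = -7624 (K = 9 + ((82664 - 91425) + 1128) = 9 + (-8761 + 1128) = 9 - 7633 = -7624)
K - W(-444/(-505), 132) = -7624 - (-444)/(-505) = -7624 - (-444)*(-1)/505 = -7624 - 1*444/505 = -7624 - 444/505 = -3850564/505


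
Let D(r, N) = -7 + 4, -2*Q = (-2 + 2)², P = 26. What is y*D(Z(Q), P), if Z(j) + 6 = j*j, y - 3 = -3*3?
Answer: 18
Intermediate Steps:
Q = 0 (Q = -(-2 + 2)²/2 = -½*0² = -½*0 = 0)
y = -6 (y = 3 - 3*3 = 3 - 9 = -6)
Z(j) = -6 + j² (Z(j) = -6 + j*j = -6 + j²)
D(r, N) = -3
y*D(Z(Q), P) = -6*(-3) = 18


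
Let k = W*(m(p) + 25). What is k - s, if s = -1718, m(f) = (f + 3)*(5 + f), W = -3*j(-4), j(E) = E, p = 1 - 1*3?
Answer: 2054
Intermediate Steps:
p = -2 (p = 1 - 3 = -2)
W = 12 (W = -3*(-4) = 12)
m(f) = (3 + f)*(5 + f)
k = 336 (k = 12*((15 + (-2)² + 8*(-2)) + 25) = 12*((15 + 4 - 16) + 25) = 12*(3 + 25) = 12*28 = 336)
k - s = 336 - 1*(-1718) = 336 + 1718 = 2054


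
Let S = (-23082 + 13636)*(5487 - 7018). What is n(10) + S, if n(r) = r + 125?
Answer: 14461961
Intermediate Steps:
n(r) = 125 + r
S = 14461826 (S = -9446*(-1531) = 14461826)
n(10) + S = (125 + 10) + 14461826 = 135 + 14461826 = 14461961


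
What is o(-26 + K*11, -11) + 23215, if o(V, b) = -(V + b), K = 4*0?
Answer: 23252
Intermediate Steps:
K = 0
o(V, b) = -V - b
o(-26 + K*11, -11) + 23215 = (-(-26 + 0*11) - 1*(-11)) + 23215 = (-(-26 + 0) + 11) + 23215 = (-1*(-26) + 11) + 23215 = (26 + 11) + 23215 = 37 + 23215 = 23252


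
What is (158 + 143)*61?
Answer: 18361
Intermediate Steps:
(158 + 143)*61 = 301*61 = 18361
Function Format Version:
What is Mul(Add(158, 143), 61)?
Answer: 18361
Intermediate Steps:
Mul(Add(158, 143), 61) = Mul(301, 61) = 18361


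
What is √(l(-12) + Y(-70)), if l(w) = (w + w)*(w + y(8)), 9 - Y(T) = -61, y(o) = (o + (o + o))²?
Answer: I*√13466 ≈ 116.04*I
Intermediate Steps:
y(o) = 9*o² (y(o) = (o + 2*o)² = (3*o)² = 9*o²)
Y(T) = 70 (Y(T) = 9 - 1*(-61) = 9 + 61 = 70)
l(w) = 2*w*(576 + w) (l(w) = (w + w)*(w + 9*8²) = (2*w)*(w + 9*64) = (2*w)*(w + 576) = (2*w)*(576 + w) = 2*w*(576 + w))
√(l(-12) + Y(-70)) = √(2*(-12)*(576 - 12) + 70) = √(2*(-12)*564 + 70) = √(-13536 + 70) = √(-13466) = I*√13466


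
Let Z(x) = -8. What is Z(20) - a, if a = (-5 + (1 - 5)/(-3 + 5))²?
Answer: -57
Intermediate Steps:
a = 49 (a = (-5 - 4/2)² = (-5 - 4*½)² = (-5 - 2)² = (-7)² = 49)
Z(20) - a = -8 - 1*49 = -8 - 49 = -57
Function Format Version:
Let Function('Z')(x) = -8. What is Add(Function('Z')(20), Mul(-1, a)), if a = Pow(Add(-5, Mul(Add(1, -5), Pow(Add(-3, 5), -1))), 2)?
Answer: -57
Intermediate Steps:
a = 49 (a = Pow(Add(-5, Mul(-4, Pow(2, -1))), 2) = Pow(Add(-5, Mul(-4, Rational(1, 2))), 2) = Pow(Add(-5, -2), 2) = Pow(-7, 2) = 49)
Add(Function('Z')(20), Mul(-1, a)) = Add(-8, Mul(-1, 49)) = Add(-8, -49) = -57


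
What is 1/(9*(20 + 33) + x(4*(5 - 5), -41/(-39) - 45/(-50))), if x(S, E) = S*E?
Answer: 1/477 ≈ 0.0020964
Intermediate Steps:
x(S, E) = E*S
1/(9*(20 + 33) + x(4*(5 - 5), -41/(-39) - 45/(-50))) = 1/(9*(20 + 33) + (-41/(-39) - 45/(-50))*(4*(5 - 5))) = 1/(9*53 + (-41*(-1/39) - 45*(-1/50))*(4*0)) = 1/(477 + (41/39 + 9/10)*0) = 1/(477 + (761/390)*0) = 1/(477 + 0) = 1/477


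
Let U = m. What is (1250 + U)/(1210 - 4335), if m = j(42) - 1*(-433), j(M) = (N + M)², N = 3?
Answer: -3708/3125 ≈ -1.1866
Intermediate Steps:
j(M) = (3 + M)²
m = 2458 (m = (3 + 42)² - 1*(-433) = 45² + 433 = 2025 + 433 = 2458)
U = 2458
(1250 + U)/(1210 - 4335) = (1250 + 2458)/(1210 - 4335) = 3708/(-3125) = 3708*(-1/3125) = -3708/3125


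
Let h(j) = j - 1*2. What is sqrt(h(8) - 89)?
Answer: I*sqrt(83) ≈ 9.1104*I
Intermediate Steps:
h(j) = -2 + j (h(j) = j - 2 = -2 + j)
sqrt(h(8) - 89) = sqrt((-2 + 8) - 89) = sqrt(6 - 89) = sqrt(-83) = I*sqrt(83)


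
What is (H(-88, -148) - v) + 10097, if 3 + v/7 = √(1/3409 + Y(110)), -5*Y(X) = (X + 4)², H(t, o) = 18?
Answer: 10136 - I*√755150754155/2435 ≈ 10136.0 - 356.88*I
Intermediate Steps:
Y(X) = -(4 + X)²/5 (Y(X) = -(X + 4)²/5 = -(4 + X)²/5)
v = -21 + I*√755150754155/2435 (v = -21 + 7*√(1/3409 - (4 + 110)²/5) = -21 + 7*√(1/3409 - ⅕*114²) = -21 + 7*√(1/3409 - ⅕*12996) = -21 + 7*√(1/3409 - 12996/5) = -21 + 7*√(-44303359/17045) = -21 + 7*(I*√755150754155/17045) = -21 + I*√755150754155/2435 ≈ -21.0 + 356.88*I)
(H(-88, -148) - v) + 10097 = (18 - (-21 + I*√755150754155/2435)) + 10097 = (18 + (21 - I*√755150754155/2435)) + 10097 = (39 - I*√755150754155/2435) + 10097 = 10136 - I*√755150754155/2435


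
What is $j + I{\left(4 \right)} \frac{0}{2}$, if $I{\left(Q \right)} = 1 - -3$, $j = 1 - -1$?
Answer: $2$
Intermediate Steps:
$j = 2$ ($j = 1 + 1 = 2$)
$I{\left(Q \right)} = 4$ ($I{\left(Q \right)} = 1 + 3 = 4$)
$j + I{\left(4 \right)} \frac{0}{2} = 2 + 4 \cdot \frac{0}{2} = 2 + 4 \cdot 0 \cdot \frac{1}{2} = 2 + 4 \cdot 0 = 2 + 0 = 2$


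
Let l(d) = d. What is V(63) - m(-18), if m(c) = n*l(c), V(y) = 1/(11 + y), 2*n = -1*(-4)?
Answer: 2665/74 ≈ 36.013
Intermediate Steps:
n = 2 (n = (-1*(-4))/2 = (½)*4 = 2)
m(c) = 2*c
V(63) - m(-18) = 1/(11 + 63) - 2*(-18) = 1/74 - 1*(-36) = 1/74 + 36 = 2665/74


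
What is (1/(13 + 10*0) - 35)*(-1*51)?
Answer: 23154/13 ≈ 1781.1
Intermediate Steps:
(1/(13 + 10*0) - 35)*(-1*51) = (1/(13 + 0) - 35)*(-51) = (1/13 - 35)*(-51) = -454/13*(-51) = 23154/13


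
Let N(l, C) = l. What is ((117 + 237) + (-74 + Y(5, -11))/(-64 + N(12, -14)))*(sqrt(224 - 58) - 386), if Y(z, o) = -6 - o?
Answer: -3566061/26 + 18477*sqrt(166)/52 ≈ -1.3258e+5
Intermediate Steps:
((117 + 237) + (-74 + Y(5, -11))/(-64 + N(12, -14)))*(sqrt(224 - 58) - 386) = ((117 + 237) + (-74 + (-6 - 1*(-11)))/(-64 + 12))*(sqrt(224 - 58) - 386) = (354 + (-74 + (-6 + 11))/(-52))*(sqrt(166) - 386) = (354 + (-74 + 5)*(-1/52))*(-386 + sqrt(166)) = (354 - 69*(-1/52))*(-386 + sqrt(166)) = (354 + 69/52)*(-386 + sqrt(166)) = 18477*(-386 + sqrt(166))/52 = -3566061/26 + 18477*sqrt(166)/52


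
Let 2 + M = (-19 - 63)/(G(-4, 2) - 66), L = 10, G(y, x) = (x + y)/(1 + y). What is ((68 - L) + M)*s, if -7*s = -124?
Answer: 347882/343 ≈ 1014.2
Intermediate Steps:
G(y, x) = (x + y)/(1 + y)
s = 124/7 (s = -⅐*(-124) = 124/7 ≈ 17.714)
M = -73/98 (M = -2 + (-19 - 63)/((2 - 4)/(1 - 4) - 66) = -2 - 82/(-2/(-3) - 66) = -2 - 82/(-⅓*(-2) - 66) = -2 - 82/(⅔ - 66) = -2 - 82/(-196/3) = -2 - 82*(-3/196) = -2 + 123/98 = -73/98 ≈ -0.74490)
((68 - L) + M)*s = ((68 - 1*10) - 73/98)*(124/7) = ((68 - 10) - 73/98)*(124/7) = (58 - 73/98)*(124/7) = (5611/98)*(124/7) = 347882/343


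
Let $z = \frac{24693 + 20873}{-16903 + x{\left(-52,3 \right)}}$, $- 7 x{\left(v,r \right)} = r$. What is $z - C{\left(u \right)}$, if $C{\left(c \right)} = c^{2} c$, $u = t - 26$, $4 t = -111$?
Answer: $\frac{293981967483}{1893184} \approx 1.5528 \cdot 10^{5}$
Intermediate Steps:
$t = - \frac{111}{4}$ ($t = \frac{1}{4} \left(-111\right) = - \frac{111}{4} \approx -27.75$)
$x{\left(v,r \right)} = - \frac{r}{7}$
$u = - \frac{215}{4}$ ($u = - \frac{111}{4} - 26 = - \frac{215}{4} \approx -53.75$)
$z = - \frac{159481}{59162}$ ($z = \frac{24693 + 20873}{-16903 - \frac{3}{7}} = \frac{45566}{-16903 - \frac{3}{7}} = \frac{45566}{- \frac{118324}{7}} = 45566 \left(- \frac{7}{118324}\right) = - \frac{159481}{59162} \approx -2.6957$)
$C{\left(c \right)} = c^{3}$
$z - C{\left(u \right)} = - \frac{159481}{59162} - \left(- \frac{215}{4}\right)^{3} = - \frac{159481}{59162} - - \frac{9938375}{64} = - \frac{159481}{59162} + \frac{9938375}{64} = \frac{293981967483}{1893184}$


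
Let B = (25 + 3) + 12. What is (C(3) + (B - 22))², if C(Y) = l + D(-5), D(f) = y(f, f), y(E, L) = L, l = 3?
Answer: 256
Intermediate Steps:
D(f) = f
B = 40 (B = 28 + 12 = 40)
C(Y) = -2 (C(Y) = 3 - 5 = -2)
(C(3) + (B - 22))² = (-2 + (40 - 22))² = (-2 + 18)² = 16² = 256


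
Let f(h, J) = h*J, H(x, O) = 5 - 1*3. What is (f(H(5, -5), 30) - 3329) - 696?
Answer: -3965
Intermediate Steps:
H(x, O) = 2 (H(x, O) = 5 - 3 = 2)
f(h, J) = J*h
(f(H(5, -5), 30) - 3329) - 696 = (30*2 - 3329) - 696 = (60 - 3329) - 696 = -3269 - 696 = -3965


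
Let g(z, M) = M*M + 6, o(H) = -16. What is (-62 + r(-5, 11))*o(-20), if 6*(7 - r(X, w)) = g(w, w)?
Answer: 3656/3 ≈ 1218.7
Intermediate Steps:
g(z, M) = 6 + M² (g(z, M) = M² + 6 = 6 + M²)
r(X, w) = 6 - w²/6 (r(X, w) = 7 - (6 + w²)/6 = 7 + (-1 - w²/6) = 6 - w²/6)
(-62 + r(-5, 11))*o(-20) = (-62 + (6 - ⅙*11²))*(-16) = (-62 + (6 - ⅙*121))*(-16) = (-62 + (6 - 121/6))*(-16) = (-62 - 85/6)*(-16) = -457/6*(-16) = 3656/3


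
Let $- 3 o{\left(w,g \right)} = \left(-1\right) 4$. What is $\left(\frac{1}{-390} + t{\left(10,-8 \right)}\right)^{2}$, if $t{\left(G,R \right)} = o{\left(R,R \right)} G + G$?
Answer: $\frac{9199089}{16900} \approx 544.33$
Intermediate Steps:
$o{\left(w,g \right)} = \frac{4}{3}$ ($o{\left(w,g \right)} = - \frac{\left(-1\right) 4}{3} = \left(- \frac{1}{3}\right) \left(-4\right) = \frac{4}{3}$)
$t{\left(G,R \right)} = \frac{7 G}{3}$ ($t{\left(G,R \right)} = \frac{4 G}{3} + G = \frac{7 G}{3}$)
$\left(\frac{1}{-390} + t{\left(10,-8 \right)}\right)^{2} = \left(\frac{1}{-390} + \frac{7}{3} \cdot 10\right)^{2} = \left(- \frac{1}{390} + \frac{70}{3}\right)^{2} = \left(\frac{3033}{130}\right)^{2} = \frac{9199089}{16900}$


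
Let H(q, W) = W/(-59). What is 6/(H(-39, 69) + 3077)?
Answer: 177/90737 ≈ 0.0019507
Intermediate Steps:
H(q, W) = -W/59 (H(q, W) = W*(-1/59) = -W/59)
6/(H(-39, 69) + 3077) = 6/(-1/59*69 + 3077) = 6/(-69/59 + 3077) = 6/(181474/59) = (59/181474)*6 = 177/90737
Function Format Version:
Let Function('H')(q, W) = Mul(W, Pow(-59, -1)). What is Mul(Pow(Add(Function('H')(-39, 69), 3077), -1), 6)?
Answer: Rational(177, 90737) ≈ 0.0019507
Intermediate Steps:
Function('H')(q, W) = Mul(Rational(-1, 59), W) (Function('H')(q, W) = Mul(W, Rational(-1, 59)) = Mul(Rational(-1, 59), W))
Mul(Pow(Add(Function('H')(-39, 69), 3077), -1), 6) = Mul(Pow(Add(Mul(Rational(-1, 59), 69), 3077), -1), 6) = Mul(Pow(Add(Rational(-69, 59), 3077), -1), 6) = Mul(Pow(Rational(181474, 59), -1), 6) = Mul(Rational(59, 181474), 6) = Rational(177, 90737)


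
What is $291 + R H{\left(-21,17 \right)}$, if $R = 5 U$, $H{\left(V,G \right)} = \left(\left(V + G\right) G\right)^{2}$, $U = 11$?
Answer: $254611$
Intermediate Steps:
$H{\left(V,G \right)} = G^{2} \left(G + V\right)^{2}$ ($H{\left(V,G \right)} = \left(\left(G + V\right) G\right)^{2} = \left(G \left(G + V\right)\right)^{2} = G^{2} \left(G + V\right)^{2}$)
$R = 55$ ($R = 5 \cdot 11 = 55$)
$291 + R H{\left(-21,17 \right)} = 291 + 55 \cdot 17^{2} \left(17 - 21\right)^{2} = 291 + 55 \cdot 289 \left(-4\right)^{2} = 291 + 55 \cdot 289 \cdot 16 = 291 + 55 \cdot 4624 = 291 + 254320 = 254611$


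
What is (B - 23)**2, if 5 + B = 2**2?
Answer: 576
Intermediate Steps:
B = -1 (B = -5 + 2**2 = -5 + 4 = -1)
(B - 23)**2 = (-1 - 23)**2 = (-24)**2 = 576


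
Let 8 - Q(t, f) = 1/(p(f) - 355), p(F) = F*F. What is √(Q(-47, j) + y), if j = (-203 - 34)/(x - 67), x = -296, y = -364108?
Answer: I*√9812400639059575326/5191314 ≈ 603.41*I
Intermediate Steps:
p(F) = F²
j = 79/121 (j = (-203 - 34)/(-296 - 67) = -237/(-363) = -237*(-1/363) = 79/121 ≈ 0.65289)
Q(t, f) = 8 - 1/(-355 + f²) (Q(t, f) = 8 - 1/(f² - 355) = 8 - 1/(-355 + f²))
√(Q(-47, j) + y) = √((-2841 + 8*(79/121)²)/(-355 + (79/121)²) - 364108) = √((-2841 + 8*(6241/14641))/(-355 + 6241/14641) - 364108) = √((-2841 + 49928/14641)/(-5191314/14641) - 364108) = √(-14641/5191314*(-41545153/14641) - 364108) = √(41545153/5191314 - 364108) = √(-1890157412759/5191314) = I*√9812400639059575326/5191314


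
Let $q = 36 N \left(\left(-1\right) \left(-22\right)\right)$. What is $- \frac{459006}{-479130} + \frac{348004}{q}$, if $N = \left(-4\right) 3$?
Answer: $- \frac{6765698479}{189735480} \approx -35.659$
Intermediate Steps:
$N = -12$
$q = -9504$ ($q = 36 \left(-12\right) \left(\left(-1\right) \left(-22\right)\right) = \left(-432\right) 22 = -9504$)
$- \frac{459006}{-479130} + \frac{348004}{q} = - \frac{459006}{-479130} + \frac{348004}{-9504} = \left(-459006\right) \left(- \frac{1}{479130}\right) + 348004 \left(- \frac{1}{9504}\right) = \frac{76501}{79855} - \frac{87001}{2376} = - \frac{6765698479}{189735480}$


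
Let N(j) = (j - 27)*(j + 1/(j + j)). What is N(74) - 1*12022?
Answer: -1264465/148 ≈ -8543.7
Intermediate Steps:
N(j) = (-27 + j)*(j + 1/(2*j))
N(74) - 1*12022 = (1/2 + 74**2 - 27*74 - 27/2/74) - 1*12022 = (1/2 + 5476 - 1998 - 27/2*1/74) - 12022 = (1/2 + 5476 - 1998 - 27/148) - 12022 = 514791/148 - 12022 = -1264465/148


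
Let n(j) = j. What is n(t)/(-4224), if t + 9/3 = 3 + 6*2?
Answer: -1/352 ≈ -0.0028409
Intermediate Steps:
t = 12 (t = -3 + (3 + 6*2) = -3 + (3 + 12) = -3 + 15 = 12)
n(t)/(-4224) = 12/(-4224) = 12*(-1/4224) = -1/352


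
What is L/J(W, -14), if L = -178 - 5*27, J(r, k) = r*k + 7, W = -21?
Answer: -313/301 ≈ -1.0399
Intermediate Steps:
J(r, k) = 7 + k*r (J(r, k) = k*r + 7 = 7 + k*r)
L = -313 (L = -178 - 135 = -313)
L/J(W, -14) = -313/(7 - 14*(-21)) = -313/(7 + 294) = -313/301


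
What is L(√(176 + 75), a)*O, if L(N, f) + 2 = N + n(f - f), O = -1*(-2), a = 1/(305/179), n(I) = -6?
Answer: -16 + 2*√251 ≈ 15.686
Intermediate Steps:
a = 179/305 (a = 1/(305*(1/179)) = 1/(305/179) = 179/305 ≈ 0.58689)
O = 2
L(N, f) = -8 + N (L(N, f) = -2 + (N - 6) = -2 + (-6 + N) = -8 + N)
L(√(176 + 75), a)*O = (-8 + √(176 + 75))*2 = (-8 + √251)*2 = -16 + 2*√251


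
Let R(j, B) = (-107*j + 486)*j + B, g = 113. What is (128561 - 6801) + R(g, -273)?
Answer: -1189878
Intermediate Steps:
R(j, B) = B + j*(486 - 107*j) (R(j, B) = (486 - 107*j)*j + B = j*(486 - 107*j) + B = B + j*(486 - 107*j))
(128561 - 6801) + R(g, -273) = (128561 - 6801) + (-273 - 107*113**2 + 486*113) = 121760 + (-273 - 107*12769 + 54918) = 121760 + (-273 - 1366283 + 54918) = 121760 - 1311638 = -1189878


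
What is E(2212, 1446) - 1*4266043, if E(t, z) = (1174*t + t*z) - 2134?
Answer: 1527263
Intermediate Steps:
E(t, z) = -2134 + 1174*t + t*z
E(2212, 1446) - 1*4266043 = (-2134 + 1174*2212 + 2212*1446) - 1*4266043 = (-2134 + 2596888 + 3198552) - 4266043 = 5793306 - 4266043 = 1527263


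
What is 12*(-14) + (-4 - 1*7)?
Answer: -179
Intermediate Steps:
12*(-14) + (-4 - 1*7) = -168 + (-4 - 7) = -168 - 11 = -179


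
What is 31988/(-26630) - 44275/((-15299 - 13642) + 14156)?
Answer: 70610067/39372455 ≈ 1.7934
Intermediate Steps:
31988/(-26630) - 44275/((-15299 - 13642) + 14156) = 31988*(-1/26630) - 44275/(-28941 + 14156) = -15994/13315 - 44275/(-14785) = -15994/13315 - 44275*(-1/14785) = -15994/13315 + 8855/2957 = 70610067/39372455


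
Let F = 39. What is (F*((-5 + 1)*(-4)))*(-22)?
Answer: -13728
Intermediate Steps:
(F*((-5 + 1)*(-4)))*(-22) = (39*((-5 + 1)*(-4)))*(-22) = (39*(-4*(-4)))*(-22) = (39*16)*(-22) = 624*(-22) = -13728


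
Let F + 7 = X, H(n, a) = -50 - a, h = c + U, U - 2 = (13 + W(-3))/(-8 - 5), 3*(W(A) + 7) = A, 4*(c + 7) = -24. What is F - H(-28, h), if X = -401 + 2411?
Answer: 26541/13 ≈ 2041.6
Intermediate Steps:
c = -13 (c = -7 + (¼)*(-24) = -7 - 6 = -13)
W(A) = -7 + A/3
U = 21/13 (U = 2 + (13 + (-7 + (⅓)*(-3)))/(-8 - 5) = 2 + (13 + (-7 - 1))/(-13) = 2 + (13 - 8)*(-1/13) = 2 + 5*(-1/13) = 2 - 5/13 = 21/13 ≈ 1.6154)
h = -148/13 (h = -13 + 21/13 = -148/13 ≈ -11.385)
X = 2010
F = 2003 (F = -7 + 2010 = 2003)
F - H(-28, h) = 2003 - (-50 - 1*(-148/13)) = 2003 - (-50 + 148/13) = 2003 - 1*(-502/13) = 2003 + 502/13 = 26541/13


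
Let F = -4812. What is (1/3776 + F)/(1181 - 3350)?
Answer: 18170111/8190144 ≈ 2.2185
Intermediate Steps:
(1/3776 + F)/(1181 - 3350) = (1/3776 - 4812)/(1181 - 3350) = (1/3776 - 4812)/(-2169) = -18170111/3776*(-1/2169) = 18170111/8190144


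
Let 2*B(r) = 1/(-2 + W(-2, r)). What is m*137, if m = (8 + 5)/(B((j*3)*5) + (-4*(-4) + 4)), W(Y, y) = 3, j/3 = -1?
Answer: 3562/41 ≈ 86.878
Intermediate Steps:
j = -3 (j = 3*(-1) = -3)
B(r) = ½ (B(r) = 1/(2*(-2 + 3)) = (½)/1 = (½)*1 = ½)
m = 26/41 (m = (8 + 5)/(½ + (-4*(-4) + 4)) = 13/(½ + (16 + 4)) = 13/(½ + 20) = 13/(41/2) = 13*(2/41) = 26/41 ≈ 0.63415)
m*137 = (26/41)*137 = 3562/41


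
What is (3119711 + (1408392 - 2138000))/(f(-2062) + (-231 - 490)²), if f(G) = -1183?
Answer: 796701/172886 ≈ 4.6082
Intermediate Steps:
(3119711 + (1408392 - 2138000))/(f(-2062) + (-231 - 490)²) = (3119711 + (1408392 - 2138000))/(-1183 + (-231 - 490)²) = (3119711 - 729608)/(-1183 + (-721)²) = 2390103/(-1183 + 519841) = 2390103/518658 = 2390103*(1/518658) = 796701/172886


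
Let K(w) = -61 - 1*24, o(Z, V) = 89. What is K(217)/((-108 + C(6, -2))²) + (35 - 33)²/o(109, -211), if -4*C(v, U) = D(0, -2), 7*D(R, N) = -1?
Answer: 30623156/813329081 ≈ 0.037652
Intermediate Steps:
D(R, N) = -⅐ (D(R, N) = (⅐)*(-1) = -⅐)
C(v, U) = 1/28 (C(v, U) = -¼*(-⅐) = 1/28)
K(w) = -85 (K(w) = -61 - 24 = -85)
K(217)/((-108 + C(6, -2))²) + (35 - 33)²/o(109, -211) = -85/(-108 + 1/28)² + (35 - 33)²/89 = -85/((-3023/28)²) + 2²*(1/89) = -85/9138529/784 + 4*(1/89) = -85*784/9138529 + 4/89 = -66640/9138529 + 4/89 = 30623156/813329081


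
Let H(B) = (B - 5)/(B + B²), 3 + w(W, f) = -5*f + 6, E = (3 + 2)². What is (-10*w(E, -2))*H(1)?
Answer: 260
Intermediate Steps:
E = 25 (E = 5² = 25)
w(W, f) = 3 - 5*f (w(W, f) = -3 + (-5*f + 6) = -3 + (6 - 5*f) = 3 - 5*f)
H(B) = (-5 + B)/(B + B²)
(-10*w(E, -2))*H(1) = (-10*(3 - 5*(-2)))*((-5 + 1)/(1*(1 + 1))) = (-10*(3 + 10))*(1*(-4)/2) = (-10*13)*(1*(½)*(-4)) = -130*(-2) = 260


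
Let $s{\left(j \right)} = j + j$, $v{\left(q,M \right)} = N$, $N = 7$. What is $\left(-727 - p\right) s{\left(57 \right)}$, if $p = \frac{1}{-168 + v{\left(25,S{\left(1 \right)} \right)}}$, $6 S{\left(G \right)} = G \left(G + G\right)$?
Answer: $- \frac{13343244}{161} \approx -82877.0$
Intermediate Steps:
$S{\left(G \right)} = \frac{G^{2}}{3}$ ($S{\left(G \right)} = \frac{G \left(G + G\right)}{6} = \frac{G 2 G}{6} = \frac{2 G^{2}}{6} = \frac{G^{2}}{3}$)
$v{\left(q,M \right)} = 7$
$p = - \frac{1}{161}$ ($p = \frac{1}{-168 + 7} = \frac{1}{-161} = - \frac{1}{161} \approx -0.0062112$)
$s{\left(j \right)} = 2 j$
$\left(-727 - p\right) s{\left(57 \right)} = \left(-727 - - \frac{1}{161}\right) 2 \cdot 57 = \left(-727 + \frac{1}{161}\right) 114 = \left(- \frac{117046}{161}\right) 114 = - \frac{13343244}{161}$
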